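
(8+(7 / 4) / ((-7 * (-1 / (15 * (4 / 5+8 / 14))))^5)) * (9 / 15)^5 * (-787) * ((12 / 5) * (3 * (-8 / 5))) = 870342559528548096 / 3152625546875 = 276069.12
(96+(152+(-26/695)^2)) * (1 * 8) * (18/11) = 17249886144/5313275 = 3246.56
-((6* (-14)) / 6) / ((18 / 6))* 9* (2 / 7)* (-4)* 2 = -96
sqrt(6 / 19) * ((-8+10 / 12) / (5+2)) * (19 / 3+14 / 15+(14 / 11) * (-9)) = 29713 * sqrt(114) / 131670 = 2.41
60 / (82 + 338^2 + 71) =60 / 114397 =0.00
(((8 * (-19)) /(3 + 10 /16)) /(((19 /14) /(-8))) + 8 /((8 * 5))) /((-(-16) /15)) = 107607 /464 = 231.91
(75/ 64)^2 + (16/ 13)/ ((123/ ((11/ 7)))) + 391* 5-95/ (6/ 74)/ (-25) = 153070529511/ 76410880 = 2003.26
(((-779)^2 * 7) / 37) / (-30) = -4247887 / 1110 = -3826.93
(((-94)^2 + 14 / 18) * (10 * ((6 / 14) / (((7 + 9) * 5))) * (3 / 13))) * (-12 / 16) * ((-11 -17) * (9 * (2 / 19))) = 2147337 / 988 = 2173.42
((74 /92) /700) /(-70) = -37 /2254000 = -0.00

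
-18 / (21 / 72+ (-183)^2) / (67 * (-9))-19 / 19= -53850733 / 53850781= -1.00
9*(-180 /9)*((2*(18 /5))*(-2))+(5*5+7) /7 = 18176 /7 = 2596.57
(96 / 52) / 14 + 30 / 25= 606 / 455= 1.33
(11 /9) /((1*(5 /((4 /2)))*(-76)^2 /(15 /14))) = 11 /121296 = 0.00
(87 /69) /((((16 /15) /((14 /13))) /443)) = 1348935 /2392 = 563.94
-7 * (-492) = 3444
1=1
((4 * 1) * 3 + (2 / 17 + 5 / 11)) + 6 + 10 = 5343 / 187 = 28.57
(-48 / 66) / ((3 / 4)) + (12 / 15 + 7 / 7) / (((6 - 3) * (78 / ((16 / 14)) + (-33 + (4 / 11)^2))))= -2692084 / 2825625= -0.95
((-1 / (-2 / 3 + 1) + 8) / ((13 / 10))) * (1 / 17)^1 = 50 / 221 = 0.23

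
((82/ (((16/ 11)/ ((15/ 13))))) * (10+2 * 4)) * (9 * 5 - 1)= 669735/ 13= 51518.08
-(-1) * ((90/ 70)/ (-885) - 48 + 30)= -37173/ 2065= -18.00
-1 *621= -621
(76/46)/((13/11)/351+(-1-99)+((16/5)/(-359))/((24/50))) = -213246/12908957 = -0.02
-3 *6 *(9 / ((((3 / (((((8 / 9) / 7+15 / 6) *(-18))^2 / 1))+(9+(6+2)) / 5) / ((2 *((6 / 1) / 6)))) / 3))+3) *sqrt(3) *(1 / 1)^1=-158270787 *sqrt(3) / 465818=-588.50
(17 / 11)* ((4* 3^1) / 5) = 204 / 55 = 3.71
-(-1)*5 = 5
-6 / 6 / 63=-1 / 63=-0.02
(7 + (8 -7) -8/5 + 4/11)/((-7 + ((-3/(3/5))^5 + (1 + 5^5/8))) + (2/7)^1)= -20832/8439475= -0.00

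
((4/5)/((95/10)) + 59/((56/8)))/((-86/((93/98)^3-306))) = 325168287219/10765354096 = 30.21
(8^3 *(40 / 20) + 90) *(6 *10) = 66840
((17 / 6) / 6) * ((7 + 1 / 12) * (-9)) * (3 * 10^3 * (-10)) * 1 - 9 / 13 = 11740616 / 13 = 903124.31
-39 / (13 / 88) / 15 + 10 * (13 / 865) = -15094 / 865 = -17.45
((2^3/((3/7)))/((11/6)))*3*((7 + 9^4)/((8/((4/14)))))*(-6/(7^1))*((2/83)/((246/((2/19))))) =-315264/4978589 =-0.06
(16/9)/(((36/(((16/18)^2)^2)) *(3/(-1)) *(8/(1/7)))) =-2048/11160261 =-0.00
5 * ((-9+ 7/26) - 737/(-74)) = 2955/481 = 6.14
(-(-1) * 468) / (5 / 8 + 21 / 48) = 7488 / 17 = 440.47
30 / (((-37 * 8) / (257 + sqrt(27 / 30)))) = -3855 / 148 - 9 * sqrt(10) / 296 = -26.14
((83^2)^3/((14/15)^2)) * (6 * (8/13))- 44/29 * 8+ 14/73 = 1868758480123757370/1348529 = 1385775522902.18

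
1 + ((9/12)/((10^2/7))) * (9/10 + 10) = 6289/4000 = 1.57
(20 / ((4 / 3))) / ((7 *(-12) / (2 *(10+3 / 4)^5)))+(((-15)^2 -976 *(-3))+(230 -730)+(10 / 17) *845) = -11728010519 / 243712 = -48122.42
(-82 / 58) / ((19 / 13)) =-533 / 551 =-0.97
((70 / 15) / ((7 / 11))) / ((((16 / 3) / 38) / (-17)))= -888.25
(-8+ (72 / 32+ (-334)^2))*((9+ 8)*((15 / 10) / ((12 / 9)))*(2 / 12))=22756251 / 64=355566.42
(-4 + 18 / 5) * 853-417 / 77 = -133447 / 385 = -346.62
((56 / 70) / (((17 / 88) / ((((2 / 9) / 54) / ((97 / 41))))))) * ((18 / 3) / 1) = 28864 / 667845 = 0.04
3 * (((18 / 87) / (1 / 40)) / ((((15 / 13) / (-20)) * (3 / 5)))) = -717.24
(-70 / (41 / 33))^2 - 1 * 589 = 2585.36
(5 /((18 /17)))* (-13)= -1105 /18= -61.39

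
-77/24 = -3.21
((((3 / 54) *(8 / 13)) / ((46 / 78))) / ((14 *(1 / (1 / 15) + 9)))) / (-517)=-1 / 2996532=-0.00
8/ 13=0.62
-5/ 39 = -0.13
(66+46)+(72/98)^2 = 270208/2401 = 112.54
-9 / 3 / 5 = -3 / 5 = -0.60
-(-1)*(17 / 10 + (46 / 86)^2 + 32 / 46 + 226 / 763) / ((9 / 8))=1288385156 / 486721515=2.65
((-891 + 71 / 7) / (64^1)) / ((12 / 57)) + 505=393903 / 896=439.62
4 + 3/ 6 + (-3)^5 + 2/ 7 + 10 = -3195/ 14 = -228.21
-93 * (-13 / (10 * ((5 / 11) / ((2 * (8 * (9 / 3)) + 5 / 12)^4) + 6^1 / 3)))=1515386854560579 / 25068435355420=60.45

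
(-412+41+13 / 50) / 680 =-18537 / 34000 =-0.55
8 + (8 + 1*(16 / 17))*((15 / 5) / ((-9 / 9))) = -320 / 17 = -18.82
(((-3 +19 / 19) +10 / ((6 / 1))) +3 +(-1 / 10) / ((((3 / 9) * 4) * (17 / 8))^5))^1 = 56782616 / 21297855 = 2.67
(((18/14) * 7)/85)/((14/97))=873/1190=0.73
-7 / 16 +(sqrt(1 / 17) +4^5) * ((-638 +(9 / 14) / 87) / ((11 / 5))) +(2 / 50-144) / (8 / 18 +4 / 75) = -1327501545 / 4466-1295125 * sqrt(17) / 75922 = -297316.54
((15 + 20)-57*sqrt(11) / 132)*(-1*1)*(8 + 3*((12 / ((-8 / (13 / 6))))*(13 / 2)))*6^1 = 46515 / 4-25251*sqrt(11) / 176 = 11152.91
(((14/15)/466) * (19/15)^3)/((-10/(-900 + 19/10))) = 431204753/1179562500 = 0.37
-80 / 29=-2.76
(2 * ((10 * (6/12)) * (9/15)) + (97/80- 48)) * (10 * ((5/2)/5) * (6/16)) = -9789/128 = -76.48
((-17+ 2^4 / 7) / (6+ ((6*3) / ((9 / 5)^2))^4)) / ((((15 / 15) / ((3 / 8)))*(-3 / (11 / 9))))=825957 / 352204496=0.00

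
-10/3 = -3.33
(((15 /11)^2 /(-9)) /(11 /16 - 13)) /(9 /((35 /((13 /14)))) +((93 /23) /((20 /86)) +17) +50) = 0.00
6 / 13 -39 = -501 / 13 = -38.54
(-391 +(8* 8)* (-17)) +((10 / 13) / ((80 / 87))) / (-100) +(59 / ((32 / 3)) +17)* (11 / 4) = -58949173 / 41600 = -1417.05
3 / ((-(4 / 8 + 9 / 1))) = -6 / 19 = -0.32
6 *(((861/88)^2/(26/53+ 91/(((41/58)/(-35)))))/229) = -536963511/964482458368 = -0.00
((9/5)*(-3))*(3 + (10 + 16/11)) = -4293/55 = -78.05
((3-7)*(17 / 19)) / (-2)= 1.79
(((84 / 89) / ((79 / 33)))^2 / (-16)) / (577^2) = -480249 / 16458332130769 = -0.00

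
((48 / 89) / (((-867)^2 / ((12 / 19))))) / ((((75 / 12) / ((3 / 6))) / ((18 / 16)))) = 0.00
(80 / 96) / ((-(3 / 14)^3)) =-6860 / 81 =-84.69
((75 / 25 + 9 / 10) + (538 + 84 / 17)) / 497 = 92963 / 84490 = 1.10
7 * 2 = 14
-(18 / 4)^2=-81 / 4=-20.25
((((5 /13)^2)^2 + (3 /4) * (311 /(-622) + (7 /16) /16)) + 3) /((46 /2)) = 78011749 /672668672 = 0.12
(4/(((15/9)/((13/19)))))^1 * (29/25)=4524/2375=1.90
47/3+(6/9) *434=305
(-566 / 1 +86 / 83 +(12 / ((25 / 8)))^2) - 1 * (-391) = -8259447 / 51875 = -159.22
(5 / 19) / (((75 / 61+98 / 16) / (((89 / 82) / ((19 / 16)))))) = 1737280 / 53120789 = 0.03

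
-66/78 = -11/13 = -0.85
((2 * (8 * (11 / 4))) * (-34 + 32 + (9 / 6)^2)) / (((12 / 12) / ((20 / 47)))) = 220 / 47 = 4.68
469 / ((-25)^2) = 469 / 625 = 0.75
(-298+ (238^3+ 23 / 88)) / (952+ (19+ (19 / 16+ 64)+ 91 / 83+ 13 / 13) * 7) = 28132867430 / 3247123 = 8663.94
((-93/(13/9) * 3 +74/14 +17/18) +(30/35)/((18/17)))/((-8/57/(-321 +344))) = 133221635/4368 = 30499.46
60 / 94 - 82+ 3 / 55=-81.31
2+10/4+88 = 185/2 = 92.50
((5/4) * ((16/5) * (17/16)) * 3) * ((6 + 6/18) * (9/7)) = 2907/28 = 103.82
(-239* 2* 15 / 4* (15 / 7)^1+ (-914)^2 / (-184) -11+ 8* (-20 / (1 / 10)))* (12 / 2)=-9652530 / 161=-59953.60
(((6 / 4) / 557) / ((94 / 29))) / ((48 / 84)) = 609 / 418864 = 0.00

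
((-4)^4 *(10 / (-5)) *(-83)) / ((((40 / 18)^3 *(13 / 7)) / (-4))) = -13553568 / 1625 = -8340.66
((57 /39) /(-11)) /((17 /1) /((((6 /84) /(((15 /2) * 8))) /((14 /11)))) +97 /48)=-912 /124763951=-0.00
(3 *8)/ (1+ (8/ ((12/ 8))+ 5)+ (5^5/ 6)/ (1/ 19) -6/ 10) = 720/ 297197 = 0.00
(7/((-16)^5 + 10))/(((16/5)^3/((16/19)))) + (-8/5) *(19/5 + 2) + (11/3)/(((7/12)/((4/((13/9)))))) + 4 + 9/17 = 2496412208881679/197251202803200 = 12.66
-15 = -15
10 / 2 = 5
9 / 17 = 0.53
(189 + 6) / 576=65 / 192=0.34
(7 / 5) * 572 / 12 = 1001 / 15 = 66.73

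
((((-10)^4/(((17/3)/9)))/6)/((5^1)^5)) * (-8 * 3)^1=-1728/85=-20.33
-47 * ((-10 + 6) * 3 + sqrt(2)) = 564 - 47 * sqrt(2) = 497.53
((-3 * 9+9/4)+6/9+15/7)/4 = -1843/336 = -5.49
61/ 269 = 0.23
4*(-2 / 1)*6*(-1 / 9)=16 / 3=5.33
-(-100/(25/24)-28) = 124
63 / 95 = 0.66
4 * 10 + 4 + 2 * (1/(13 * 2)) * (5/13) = 7441/169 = 44.03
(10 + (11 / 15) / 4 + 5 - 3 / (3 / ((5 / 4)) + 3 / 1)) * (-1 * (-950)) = 250135 / 18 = 13896.39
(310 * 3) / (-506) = -465 / 253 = -1.84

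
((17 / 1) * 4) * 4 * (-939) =-255408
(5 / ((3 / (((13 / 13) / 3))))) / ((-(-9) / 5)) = 25 / 81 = 0.31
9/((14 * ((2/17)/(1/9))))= 17/28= 0.61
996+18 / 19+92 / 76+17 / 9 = 171008 / 171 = 1000.05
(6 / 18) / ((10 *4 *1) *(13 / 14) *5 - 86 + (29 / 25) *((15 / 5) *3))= 175 / 57831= 0.00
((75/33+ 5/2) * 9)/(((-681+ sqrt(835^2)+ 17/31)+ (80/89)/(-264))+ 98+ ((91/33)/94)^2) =1140366406410/6704640736523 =0.17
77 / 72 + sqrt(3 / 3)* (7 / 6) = 161 / 72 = 2.24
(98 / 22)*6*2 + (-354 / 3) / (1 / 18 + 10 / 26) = -243168 / 1133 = -214.62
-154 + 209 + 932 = 987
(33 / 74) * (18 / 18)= 33 / 74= 0.45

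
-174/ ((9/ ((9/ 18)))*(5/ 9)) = -87/ 5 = -17.40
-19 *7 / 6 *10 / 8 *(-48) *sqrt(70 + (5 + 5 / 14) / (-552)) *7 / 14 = 95 *sqrt(29027495) / 92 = 5563.40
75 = 75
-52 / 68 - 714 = -12151 / 17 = -714.76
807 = 807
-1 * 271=-271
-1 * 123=-123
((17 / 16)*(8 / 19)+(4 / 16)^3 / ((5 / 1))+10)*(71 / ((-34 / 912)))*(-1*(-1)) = -13533807 / 680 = -19902.66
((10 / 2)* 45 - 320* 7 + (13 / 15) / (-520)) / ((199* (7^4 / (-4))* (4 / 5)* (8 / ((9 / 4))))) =3627003 / 611582720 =0.01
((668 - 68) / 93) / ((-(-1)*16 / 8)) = 100 / 31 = 3.23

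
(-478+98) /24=-95 /6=-15.83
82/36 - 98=-1723/18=-95.72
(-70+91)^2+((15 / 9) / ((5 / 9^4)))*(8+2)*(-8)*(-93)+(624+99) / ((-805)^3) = 8488308010824402 / 521660125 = 16271721.00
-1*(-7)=7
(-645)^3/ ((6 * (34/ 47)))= -4203932625/ 68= -61822538.60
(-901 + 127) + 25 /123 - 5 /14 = -1333093 /1722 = -774.15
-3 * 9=-27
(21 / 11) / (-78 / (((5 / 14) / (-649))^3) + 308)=375 / 91940623699364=0.00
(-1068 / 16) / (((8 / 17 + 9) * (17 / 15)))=-4005 / 644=-6.22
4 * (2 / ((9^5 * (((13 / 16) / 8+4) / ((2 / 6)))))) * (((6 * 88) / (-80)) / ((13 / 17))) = -191488 / 2015047125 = -0.00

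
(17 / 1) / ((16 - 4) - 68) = -17 / 56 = -0.30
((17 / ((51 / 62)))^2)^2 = 14776336 / 81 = 182423.90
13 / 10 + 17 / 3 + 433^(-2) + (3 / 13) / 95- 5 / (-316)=1533249277447 / 219508371420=6.98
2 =2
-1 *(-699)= 699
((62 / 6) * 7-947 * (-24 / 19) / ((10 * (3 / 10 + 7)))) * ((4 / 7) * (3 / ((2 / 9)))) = 6644934 / 9709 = 684.41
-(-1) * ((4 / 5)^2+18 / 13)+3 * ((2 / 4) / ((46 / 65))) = 123911 / 29900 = 4.14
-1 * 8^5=-32768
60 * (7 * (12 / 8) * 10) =6300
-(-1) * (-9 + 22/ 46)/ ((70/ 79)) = -1106/ 115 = -9.62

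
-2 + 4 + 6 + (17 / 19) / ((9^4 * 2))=1994561 / 249318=8.00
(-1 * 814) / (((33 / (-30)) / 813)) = 601620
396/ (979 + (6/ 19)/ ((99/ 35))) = 248292/ 613903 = 0.40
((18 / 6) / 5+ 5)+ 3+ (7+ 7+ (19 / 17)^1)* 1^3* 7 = 9726 / 85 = 114.42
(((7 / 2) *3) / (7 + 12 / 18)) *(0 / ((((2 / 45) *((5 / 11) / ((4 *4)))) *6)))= 0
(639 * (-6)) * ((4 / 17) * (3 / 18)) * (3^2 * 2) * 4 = -184032 / 17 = -10825.41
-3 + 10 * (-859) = -8593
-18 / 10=-9 / 5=-1.80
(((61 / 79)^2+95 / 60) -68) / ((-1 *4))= 4929425 / 299568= 16.46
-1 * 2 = -2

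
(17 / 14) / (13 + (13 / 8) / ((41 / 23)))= 0.09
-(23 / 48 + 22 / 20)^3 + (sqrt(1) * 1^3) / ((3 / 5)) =-31399939 / 13824000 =-2.27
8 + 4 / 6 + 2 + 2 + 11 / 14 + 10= 985 / 42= 23.45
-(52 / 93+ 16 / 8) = -238 / 93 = -2.56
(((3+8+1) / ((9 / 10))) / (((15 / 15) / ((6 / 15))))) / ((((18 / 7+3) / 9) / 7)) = 784 / 13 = 60.31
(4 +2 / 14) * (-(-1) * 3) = 12.43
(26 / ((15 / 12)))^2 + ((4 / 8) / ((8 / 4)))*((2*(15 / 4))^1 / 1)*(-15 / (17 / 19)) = 1364101 / 3400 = 401.21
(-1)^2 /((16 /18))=9 /8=1.12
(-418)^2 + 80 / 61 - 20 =10657024 / 61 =174705.31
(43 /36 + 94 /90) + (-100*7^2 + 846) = -729317 /180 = -4051.76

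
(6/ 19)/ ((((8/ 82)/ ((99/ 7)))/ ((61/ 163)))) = 742797/ 43358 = 17.13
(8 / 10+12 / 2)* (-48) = -1632 / 5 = -326.40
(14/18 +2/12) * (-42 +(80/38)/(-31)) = -210613/5301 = -39.73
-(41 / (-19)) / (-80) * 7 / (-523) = 287 / 794960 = 0.00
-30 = -30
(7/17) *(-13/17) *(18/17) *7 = -11466/4913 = -2.33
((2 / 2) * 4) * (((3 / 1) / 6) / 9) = 2 / 9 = 0.22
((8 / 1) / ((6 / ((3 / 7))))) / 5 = 4 / 35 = 0.11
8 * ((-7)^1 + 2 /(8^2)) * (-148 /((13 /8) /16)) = 1056128 /13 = 81240.62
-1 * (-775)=775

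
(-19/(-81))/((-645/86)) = -38/1215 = -0.03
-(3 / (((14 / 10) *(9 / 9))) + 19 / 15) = -358 / 105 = -3.41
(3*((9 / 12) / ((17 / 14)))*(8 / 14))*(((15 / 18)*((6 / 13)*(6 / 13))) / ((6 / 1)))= 90 / 2873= 0.03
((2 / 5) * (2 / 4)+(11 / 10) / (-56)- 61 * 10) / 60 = -113833 / 11200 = -10.16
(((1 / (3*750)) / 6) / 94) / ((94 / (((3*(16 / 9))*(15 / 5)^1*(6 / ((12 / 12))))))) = 2 / 2485125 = 0.00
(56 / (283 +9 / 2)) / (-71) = -112 / 40825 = -0.00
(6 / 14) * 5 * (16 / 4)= 60 / 7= 8.57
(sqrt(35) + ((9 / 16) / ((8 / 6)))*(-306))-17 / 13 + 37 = -38855 / 416 + sqrt(35) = -87.49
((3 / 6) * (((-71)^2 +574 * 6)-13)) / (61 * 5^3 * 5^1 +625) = 2118 / 19375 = 0.11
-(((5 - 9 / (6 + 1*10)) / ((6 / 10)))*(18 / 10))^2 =-45369 / 256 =-177.22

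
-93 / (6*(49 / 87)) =-2697 / 98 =-27.52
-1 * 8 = -8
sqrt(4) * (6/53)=12/53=0.23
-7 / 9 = -0.78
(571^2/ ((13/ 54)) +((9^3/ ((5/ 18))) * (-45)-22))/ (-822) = -8035327/ 5343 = -1503.90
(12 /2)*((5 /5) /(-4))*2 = -3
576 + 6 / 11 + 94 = 670.55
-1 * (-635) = 635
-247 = -247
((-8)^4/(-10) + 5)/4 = -2023/20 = -101.15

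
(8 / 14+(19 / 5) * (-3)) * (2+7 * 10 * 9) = -239528 / 35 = -6843.66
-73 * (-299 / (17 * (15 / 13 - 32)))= -41.62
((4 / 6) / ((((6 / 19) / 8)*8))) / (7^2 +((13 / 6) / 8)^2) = 4864 / 113065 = 0.04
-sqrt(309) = -17.58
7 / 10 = 0.70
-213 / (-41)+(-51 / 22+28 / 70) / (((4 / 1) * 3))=272509 / 54120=5.04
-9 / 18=-1 / 2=-0.50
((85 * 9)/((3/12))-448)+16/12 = 7840/3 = 2613.33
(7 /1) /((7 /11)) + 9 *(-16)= -133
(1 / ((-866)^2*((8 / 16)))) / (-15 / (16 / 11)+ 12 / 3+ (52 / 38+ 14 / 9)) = -1368 / 1738210519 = -0.00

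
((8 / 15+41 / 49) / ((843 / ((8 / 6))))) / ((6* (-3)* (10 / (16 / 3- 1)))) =-13091 / 250940025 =-0.00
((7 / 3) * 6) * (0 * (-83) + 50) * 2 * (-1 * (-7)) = 9800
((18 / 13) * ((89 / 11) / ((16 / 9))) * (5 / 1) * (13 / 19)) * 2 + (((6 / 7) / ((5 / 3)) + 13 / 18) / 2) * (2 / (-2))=2797841 / 65835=42.50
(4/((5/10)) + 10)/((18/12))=12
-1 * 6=-6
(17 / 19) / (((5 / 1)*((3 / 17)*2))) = 289 / 570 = 0.51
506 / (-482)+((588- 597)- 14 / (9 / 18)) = -9170 / 241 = -38.05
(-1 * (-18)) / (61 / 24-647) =-432 / 15467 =-0.03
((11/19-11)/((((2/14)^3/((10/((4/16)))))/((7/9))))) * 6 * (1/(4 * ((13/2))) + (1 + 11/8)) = -1610322.51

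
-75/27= -2.78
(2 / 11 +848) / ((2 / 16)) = 74640 / 11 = 6785.45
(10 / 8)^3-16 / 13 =601 / 832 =0.72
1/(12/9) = 3/4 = 0.75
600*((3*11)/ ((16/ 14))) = 17325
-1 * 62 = -62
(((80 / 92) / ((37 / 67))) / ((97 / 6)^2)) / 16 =3015 / 8007059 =0.00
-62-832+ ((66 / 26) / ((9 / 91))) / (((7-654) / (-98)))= -1727708 / 1941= -890.11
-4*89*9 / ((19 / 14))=-44856 / 19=-2360.84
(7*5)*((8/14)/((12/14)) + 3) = 385/3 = 128.33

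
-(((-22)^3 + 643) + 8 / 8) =10004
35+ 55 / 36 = 1315 / 36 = 36.53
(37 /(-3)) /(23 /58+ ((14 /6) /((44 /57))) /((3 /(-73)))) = 47212 /280043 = 0.17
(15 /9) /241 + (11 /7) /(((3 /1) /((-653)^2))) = 1130410294 /5061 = 223357.10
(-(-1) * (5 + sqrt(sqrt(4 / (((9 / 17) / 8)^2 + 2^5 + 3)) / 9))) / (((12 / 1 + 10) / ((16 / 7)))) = 32 * sqrt(17) * 647441^(3 / 4) / 149558871 + 40 / 77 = 0.54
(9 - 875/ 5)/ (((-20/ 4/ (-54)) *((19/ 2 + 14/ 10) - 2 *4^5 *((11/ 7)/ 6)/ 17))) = 6400296/ 73727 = 86.81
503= 503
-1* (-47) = 47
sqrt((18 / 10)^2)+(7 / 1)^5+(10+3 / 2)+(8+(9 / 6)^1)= 84149 / 5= 16829.80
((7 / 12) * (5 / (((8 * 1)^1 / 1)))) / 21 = 5 / 288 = 0.02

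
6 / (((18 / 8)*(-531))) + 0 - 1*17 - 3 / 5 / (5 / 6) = -705899 / 39825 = -17.73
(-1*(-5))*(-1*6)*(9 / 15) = -18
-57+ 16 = -41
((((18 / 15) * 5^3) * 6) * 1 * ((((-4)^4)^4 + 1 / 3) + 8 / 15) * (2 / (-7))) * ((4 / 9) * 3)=-10307921512480 / 7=-1472560216068.57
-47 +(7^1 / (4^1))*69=295 / 4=73.75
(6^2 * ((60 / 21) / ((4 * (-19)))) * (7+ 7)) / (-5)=72 / 19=3.79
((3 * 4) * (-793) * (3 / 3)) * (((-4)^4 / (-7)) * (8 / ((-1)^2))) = 19488768 / 7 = 2784109.71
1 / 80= 0.01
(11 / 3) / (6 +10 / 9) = 33 / 64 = 0.52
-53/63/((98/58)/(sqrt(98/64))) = -1537* sqrt(2)/3528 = -0.62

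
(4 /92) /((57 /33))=11 /437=0.03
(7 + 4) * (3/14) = 33/14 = 2.36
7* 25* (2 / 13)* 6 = 2100 / 13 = 161.54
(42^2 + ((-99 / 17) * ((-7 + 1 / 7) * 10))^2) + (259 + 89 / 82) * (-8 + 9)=187518704775 / 1161202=161486.72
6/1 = 6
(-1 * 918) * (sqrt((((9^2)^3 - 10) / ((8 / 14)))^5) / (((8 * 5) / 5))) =-6351883654452651 * sqrt(3720017) / 128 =-95711699379714325.46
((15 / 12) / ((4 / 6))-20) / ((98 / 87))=-16.09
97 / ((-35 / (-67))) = 6499 / 35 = 185.69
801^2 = 641601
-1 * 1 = -1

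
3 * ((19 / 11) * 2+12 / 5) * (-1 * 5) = -87.82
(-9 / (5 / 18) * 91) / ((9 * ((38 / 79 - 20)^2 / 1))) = -567931 / 660490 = -0.86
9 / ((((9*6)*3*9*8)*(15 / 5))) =1 / 3888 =0.00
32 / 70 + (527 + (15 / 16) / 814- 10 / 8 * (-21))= 252402389 / 455840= 553.71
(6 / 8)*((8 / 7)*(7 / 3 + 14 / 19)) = 50 / 19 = 2.63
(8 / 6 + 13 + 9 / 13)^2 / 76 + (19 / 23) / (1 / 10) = 7465337 / 664677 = 11.23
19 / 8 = 2.38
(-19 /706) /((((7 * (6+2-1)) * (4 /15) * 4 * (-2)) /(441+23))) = 8265 /69188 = 0.12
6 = 6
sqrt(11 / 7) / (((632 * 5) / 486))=243 * sqrt(77) / 11060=0.19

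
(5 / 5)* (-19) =-19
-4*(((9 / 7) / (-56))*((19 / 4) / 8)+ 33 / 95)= -397707 / 297920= -1.33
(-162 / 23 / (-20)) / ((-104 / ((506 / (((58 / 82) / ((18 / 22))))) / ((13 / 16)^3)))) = -15303168 / 4141345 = -3.70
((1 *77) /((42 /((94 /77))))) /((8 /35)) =235 /24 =9.79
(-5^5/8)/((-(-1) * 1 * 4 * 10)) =-625/64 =-9.77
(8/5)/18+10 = 10.09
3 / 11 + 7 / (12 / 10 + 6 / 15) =409 / 88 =4.65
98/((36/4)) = 98/9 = 10.89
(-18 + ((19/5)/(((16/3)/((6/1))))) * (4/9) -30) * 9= -414.90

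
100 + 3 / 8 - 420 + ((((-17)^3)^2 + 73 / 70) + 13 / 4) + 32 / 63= 24137254.18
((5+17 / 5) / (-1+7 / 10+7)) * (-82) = -6888 / 67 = -102.81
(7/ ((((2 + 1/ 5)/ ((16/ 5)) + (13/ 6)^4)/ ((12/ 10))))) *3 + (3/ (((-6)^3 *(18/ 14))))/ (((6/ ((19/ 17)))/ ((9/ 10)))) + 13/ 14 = 7705307111/ 3785171040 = 2.04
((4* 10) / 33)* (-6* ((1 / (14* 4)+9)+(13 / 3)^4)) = -16403210 / 6237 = -2629.98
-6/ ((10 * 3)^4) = -1/ 135000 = -0.00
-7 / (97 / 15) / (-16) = 105 / 1552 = 0.07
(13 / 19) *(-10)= -130 / 19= -6.84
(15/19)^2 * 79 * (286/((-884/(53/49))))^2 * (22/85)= 13291359345/8516793586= 1.56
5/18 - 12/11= -161/198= -0.81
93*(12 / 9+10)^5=1408498144 / 81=17388865.98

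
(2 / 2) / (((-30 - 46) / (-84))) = 21 / 19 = 1.11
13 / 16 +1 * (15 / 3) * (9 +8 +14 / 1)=2493 / 16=155.81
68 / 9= 7.56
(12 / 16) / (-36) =-1 / 48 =-0.02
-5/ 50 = -1/ 10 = -0.10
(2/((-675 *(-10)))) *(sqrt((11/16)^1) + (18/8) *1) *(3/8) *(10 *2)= sqrt(11)/1800 + 1/200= 0.01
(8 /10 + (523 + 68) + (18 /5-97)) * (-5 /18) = -1246 /9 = -138.44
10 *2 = 20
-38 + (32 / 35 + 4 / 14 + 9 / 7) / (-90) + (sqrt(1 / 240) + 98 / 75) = -38557 / 1050 + sqrt(15) / 60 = -36.66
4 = 4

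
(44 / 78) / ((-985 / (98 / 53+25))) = -31306 / 2035995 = -0.02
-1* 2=-2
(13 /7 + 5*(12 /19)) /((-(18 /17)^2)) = -192763 /43092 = -4.47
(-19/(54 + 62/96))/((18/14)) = -2128/7869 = -0.27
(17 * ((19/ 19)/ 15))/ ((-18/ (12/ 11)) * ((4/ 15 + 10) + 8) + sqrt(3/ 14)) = -358666/ 95383833 -85 * sqrt(42)/ 95383833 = -0.00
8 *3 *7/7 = 24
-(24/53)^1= -24/53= -0.45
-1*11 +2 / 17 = -185 / 17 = -10.88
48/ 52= 12/ 13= 0.92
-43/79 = -0.54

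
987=987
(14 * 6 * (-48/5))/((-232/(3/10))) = 756/725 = 1.04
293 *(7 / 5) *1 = 2051 / 5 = 410.20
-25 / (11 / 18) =-40.91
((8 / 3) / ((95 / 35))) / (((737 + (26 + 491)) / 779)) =1148 / 1881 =0.61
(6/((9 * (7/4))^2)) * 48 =512/441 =1.16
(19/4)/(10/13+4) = 1.00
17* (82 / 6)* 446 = 310862 / 3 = 103620.67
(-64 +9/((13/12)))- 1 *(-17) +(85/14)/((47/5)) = -325449/8554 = -38.05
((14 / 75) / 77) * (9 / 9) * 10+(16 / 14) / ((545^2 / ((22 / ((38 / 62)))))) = 31783508 / 1303642725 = 0.02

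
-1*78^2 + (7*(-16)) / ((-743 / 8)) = -4519516 / 743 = -6082.79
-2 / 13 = -0.15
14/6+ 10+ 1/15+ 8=20.40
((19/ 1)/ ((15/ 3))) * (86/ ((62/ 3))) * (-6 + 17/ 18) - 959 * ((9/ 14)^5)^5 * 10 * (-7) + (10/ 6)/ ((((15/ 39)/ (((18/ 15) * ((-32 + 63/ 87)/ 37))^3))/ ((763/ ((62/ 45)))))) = -3407190048259698792399689494252494980034167/ 1318854663600905604343110361324663603200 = -2583.45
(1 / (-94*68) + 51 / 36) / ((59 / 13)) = 353119 / 1131384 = 0.31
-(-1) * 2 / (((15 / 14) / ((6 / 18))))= 28 / 45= 0.62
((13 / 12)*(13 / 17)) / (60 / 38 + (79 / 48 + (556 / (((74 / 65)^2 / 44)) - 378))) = 0.00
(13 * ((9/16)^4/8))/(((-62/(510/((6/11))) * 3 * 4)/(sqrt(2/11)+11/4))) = -292412835/520093696 - 2416635 * sqrt(22)/130023424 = -0.65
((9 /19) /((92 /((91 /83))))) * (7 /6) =1911 /290168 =0.01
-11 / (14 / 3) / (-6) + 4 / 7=27 / 28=0.96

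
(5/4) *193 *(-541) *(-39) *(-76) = -386850165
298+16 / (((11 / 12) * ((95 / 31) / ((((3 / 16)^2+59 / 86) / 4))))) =214988407 / 718960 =299.03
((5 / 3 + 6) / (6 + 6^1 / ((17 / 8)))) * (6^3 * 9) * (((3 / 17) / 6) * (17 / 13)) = 21114 / 325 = 64.97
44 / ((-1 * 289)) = -0.15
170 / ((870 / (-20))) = -340 / 87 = -3.91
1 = 1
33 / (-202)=-33 / 202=-0.16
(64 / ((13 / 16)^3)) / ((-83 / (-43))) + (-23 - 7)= 5801662 / 182351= 31.82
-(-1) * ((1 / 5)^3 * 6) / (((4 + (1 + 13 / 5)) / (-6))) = -18 / 475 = -0.04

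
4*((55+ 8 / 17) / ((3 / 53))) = 199916 / 51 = 3919.92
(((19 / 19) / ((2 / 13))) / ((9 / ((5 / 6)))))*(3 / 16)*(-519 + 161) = -11635 / 288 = -40.40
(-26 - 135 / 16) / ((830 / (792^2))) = -10800702 / 415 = -26025.79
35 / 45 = 7 / 9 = 0.78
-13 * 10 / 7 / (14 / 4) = -260 / 49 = -5.31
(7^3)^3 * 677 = 27319391939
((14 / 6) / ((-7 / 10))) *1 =-10 / 3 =-3.33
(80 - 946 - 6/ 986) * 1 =-426941/ 493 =-866.01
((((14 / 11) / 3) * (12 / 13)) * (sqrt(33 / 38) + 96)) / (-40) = -672 / 715 - 7 * sqrt(1254) / 27170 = -0.95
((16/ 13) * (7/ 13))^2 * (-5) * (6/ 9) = -1.46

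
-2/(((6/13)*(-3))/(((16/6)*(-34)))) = -3536/27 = -130.96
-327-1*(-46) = -281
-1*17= -17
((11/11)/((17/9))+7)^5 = 34359738368/1419857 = 24199.44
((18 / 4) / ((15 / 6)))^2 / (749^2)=81 / 14025025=0.00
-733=-733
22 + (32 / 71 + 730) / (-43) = 15304 / 3053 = 5.01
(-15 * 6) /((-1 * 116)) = 45 /58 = 0.78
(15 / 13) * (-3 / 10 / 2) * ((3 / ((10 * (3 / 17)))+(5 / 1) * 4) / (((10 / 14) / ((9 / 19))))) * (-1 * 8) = 123039 / 6175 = 19.93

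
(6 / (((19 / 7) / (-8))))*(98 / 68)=-8232 / 323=-25.49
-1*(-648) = 648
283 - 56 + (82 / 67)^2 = 1025727 / 4489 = 228.50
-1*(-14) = 14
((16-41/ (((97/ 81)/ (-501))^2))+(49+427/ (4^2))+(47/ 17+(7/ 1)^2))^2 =337271106068029808294871001/ 6549750325504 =51493734769512.30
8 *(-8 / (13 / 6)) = -384 / 13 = -29.54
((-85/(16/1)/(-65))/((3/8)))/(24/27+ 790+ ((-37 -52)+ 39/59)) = 3009/9699404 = 0.00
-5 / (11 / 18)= -8.18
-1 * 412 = -412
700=700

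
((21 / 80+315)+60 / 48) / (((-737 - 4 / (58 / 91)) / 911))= -668955499 / 1724400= -387.94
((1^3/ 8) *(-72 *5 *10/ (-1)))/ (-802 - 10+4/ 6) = -675/ 1217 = -0.55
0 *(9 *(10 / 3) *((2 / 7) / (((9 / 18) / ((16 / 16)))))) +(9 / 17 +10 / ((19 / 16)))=8.95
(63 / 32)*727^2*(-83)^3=-19038978713349 / 32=-594968084792.16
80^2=6400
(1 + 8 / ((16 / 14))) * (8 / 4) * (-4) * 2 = -128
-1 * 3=-3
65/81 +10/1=875/81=10.80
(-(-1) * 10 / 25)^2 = 4 / 25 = 0.16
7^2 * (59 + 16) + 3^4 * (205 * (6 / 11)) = 140055 / 11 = 12732.27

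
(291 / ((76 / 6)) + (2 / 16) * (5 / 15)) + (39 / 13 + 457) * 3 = 639775 / 456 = 1403.02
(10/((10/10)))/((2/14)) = 70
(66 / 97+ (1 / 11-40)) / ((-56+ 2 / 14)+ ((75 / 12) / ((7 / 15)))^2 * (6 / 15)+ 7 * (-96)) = 16407944 / 274427065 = 0.06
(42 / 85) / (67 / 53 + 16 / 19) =2014 / 8585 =0.23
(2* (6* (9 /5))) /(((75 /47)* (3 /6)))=27.07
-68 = -68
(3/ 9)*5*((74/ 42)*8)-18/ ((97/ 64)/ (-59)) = 4425544/ 6111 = 724.19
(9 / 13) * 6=54 / 13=4.15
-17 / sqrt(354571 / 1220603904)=-9792* sqrt(952861) / 9583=-997.44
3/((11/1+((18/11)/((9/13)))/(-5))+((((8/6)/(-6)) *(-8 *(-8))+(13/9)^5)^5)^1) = -118453167969155677147091085/1241180005234010574643854728954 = -0.00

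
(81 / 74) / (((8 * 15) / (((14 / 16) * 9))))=1701 / 23680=0.07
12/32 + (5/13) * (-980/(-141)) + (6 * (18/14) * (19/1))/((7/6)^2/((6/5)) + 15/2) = 3833322469/191438520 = 20.02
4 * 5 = 20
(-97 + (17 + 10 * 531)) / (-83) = -5230 / 83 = -63.01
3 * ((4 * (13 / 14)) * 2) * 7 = 156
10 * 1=10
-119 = -119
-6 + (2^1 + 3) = -1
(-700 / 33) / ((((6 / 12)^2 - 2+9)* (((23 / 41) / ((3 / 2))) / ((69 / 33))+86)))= -574 / 16907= -0.03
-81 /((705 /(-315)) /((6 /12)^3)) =1701 /376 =4.52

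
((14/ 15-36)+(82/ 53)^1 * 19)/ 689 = -4508/ 547755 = -0.01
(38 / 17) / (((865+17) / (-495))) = -1045 / 833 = -1.25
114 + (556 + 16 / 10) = 3358 / 5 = 671.60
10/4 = 5/2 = 2.50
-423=-423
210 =210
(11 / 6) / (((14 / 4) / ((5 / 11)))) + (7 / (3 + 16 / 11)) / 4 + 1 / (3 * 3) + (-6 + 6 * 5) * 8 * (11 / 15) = 178343 / 1260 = 141.54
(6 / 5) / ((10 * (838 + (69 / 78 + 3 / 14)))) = 273 / 1908950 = 0.00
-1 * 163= -163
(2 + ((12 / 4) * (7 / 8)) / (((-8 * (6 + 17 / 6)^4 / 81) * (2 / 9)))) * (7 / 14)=125007667 / 126247696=0.99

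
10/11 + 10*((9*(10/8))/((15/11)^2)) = 1351/22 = 61.41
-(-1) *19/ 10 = 19/ 10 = 1.90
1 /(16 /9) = 9 /16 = 0.56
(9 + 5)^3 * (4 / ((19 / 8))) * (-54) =-4741632 / 19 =-249559.58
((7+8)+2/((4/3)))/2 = 8.25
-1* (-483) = 483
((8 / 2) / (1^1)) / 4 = 1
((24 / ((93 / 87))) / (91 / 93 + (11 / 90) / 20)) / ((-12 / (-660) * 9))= 7656000 / 54941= 139.35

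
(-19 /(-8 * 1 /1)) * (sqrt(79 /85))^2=1501 /680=2.21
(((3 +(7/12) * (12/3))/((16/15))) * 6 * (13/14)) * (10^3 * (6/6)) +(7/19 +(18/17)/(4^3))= 2015547853/72352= 27857.53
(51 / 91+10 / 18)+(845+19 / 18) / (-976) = 132763 / 532896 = 0.25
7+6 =13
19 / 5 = 3.80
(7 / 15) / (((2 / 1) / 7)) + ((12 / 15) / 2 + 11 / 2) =113 / 15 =7.53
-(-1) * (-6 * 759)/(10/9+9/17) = -696762/251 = -2775.94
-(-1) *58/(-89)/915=-0.00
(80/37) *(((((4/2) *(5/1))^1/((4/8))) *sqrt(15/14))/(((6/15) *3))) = 2000 *sqrt(210)/777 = 37.30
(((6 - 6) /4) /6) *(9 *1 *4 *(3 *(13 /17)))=0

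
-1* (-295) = 295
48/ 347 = 0.14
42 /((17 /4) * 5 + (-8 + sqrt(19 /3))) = 26712 /8123 - 672 * sqrt(57) /8123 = 2.66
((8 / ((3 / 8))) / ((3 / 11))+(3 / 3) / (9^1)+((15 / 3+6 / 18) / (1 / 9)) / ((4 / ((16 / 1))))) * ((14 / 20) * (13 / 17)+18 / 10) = 321967 / 510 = 631.31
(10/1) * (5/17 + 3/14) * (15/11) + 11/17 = 902/119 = 7.58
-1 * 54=-54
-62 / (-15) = 62 / 15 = 4.13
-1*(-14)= 14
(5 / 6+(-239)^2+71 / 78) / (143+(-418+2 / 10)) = -11138935 / 53586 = -207.87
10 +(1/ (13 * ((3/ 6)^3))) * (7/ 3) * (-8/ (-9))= 3958/ 351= 11.28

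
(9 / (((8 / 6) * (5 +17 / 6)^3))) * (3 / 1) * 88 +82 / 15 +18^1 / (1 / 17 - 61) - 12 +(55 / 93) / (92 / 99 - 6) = -10162236904451 / 3138484674255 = -3.24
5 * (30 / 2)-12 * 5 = 15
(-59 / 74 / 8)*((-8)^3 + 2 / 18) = 271813 / 5328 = 51.02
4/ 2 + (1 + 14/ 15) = 59/ 15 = 3.93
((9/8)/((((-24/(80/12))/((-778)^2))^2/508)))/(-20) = -14540258601035/18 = -807792144501.94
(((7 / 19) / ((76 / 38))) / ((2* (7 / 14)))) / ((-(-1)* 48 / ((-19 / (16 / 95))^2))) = 1200325 / 24576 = 48.84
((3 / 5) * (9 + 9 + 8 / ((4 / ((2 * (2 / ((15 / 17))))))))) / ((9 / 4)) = 1624 / 225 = 7.22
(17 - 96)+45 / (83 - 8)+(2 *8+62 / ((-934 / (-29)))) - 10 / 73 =-10331607 / 170455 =-60.61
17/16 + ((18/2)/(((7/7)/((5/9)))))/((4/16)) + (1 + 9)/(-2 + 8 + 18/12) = 1075/48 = 22.40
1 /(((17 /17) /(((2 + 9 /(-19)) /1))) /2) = 58 /19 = 3.05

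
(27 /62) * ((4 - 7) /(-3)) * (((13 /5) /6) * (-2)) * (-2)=0.75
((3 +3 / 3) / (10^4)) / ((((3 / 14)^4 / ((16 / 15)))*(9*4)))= 38416 / 6834375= 0.01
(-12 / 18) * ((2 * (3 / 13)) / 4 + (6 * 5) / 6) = -133 / 39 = -3.41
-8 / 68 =-2 / 17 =-0.12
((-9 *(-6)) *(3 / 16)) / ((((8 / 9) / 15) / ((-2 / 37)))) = -10935 / 1184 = -9.24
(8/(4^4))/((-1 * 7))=-1/224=-0.00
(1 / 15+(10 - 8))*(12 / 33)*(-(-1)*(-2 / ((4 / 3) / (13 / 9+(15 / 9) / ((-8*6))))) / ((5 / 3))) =-6293 / 6600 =-0.95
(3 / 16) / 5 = 3 / 80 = 0.04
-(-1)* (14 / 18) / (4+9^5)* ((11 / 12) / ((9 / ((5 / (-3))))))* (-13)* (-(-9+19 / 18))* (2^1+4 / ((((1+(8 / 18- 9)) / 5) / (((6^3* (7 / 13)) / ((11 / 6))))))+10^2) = -133698565 / 8782125948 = -0.02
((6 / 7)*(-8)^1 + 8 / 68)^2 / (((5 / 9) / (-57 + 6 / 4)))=-321280398 / 70805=-4537.54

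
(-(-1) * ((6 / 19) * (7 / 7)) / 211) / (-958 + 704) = -3 / 509143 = -0.00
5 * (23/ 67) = 115/ 67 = 1.72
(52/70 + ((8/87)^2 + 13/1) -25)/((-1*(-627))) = -0.02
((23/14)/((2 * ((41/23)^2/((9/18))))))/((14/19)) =231173/1317904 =0.18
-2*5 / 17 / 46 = -5 / 391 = -0.01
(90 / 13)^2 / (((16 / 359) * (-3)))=-242325 / 676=-358.47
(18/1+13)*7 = 217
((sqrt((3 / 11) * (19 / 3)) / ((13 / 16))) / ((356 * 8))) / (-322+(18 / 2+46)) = -sqrt(209) / 6796218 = -0.00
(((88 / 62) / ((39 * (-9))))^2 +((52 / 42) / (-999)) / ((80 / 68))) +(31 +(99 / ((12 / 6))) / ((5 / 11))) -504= -11165014736732 / 30664605699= -364.10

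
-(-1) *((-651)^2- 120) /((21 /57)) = 8049939 /7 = 1149991.29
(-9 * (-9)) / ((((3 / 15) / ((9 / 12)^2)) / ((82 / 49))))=149445 / 392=381.24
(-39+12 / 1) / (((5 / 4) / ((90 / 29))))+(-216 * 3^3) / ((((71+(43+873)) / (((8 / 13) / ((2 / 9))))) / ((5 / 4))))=-10851408 / 124033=-87.49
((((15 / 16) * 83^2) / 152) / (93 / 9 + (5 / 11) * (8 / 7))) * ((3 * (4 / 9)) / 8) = 7956795 / 12194048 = 0.65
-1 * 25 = -25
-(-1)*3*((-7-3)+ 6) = -12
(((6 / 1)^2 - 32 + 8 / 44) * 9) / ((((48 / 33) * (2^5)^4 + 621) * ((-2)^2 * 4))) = 207 / 134272376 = 0.00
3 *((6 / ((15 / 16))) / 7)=96 / 35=2.74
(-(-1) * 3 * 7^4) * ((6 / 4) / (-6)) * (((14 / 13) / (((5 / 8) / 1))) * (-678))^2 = -10383621679872 / 4225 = -2457661936.06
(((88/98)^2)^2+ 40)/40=29292517/28824005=1.02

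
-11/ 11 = -1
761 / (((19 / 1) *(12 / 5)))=3805 / 228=16.69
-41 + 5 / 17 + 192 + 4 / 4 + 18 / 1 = 2895 / 17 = 170.29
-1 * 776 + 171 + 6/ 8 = -2417/ 4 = -604.25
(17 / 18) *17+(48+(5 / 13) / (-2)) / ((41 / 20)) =377777 / 9594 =39.38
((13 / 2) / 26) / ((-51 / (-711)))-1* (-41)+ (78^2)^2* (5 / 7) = 12585140215 / 476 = 26439370.20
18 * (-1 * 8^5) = -589824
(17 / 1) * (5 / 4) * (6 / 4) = 255 / 8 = 31.88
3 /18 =0.17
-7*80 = -560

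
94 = 94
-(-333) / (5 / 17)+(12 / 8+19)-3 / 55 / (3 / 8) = 126781 / 110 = 1152.55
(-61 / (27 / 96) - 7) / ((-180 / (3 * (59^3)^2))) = 16998755057323 / 108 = 157395880160.40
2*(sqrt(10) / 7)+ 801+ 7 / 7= 2*sqrt(10) / 7+ 802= 802.90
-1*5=-5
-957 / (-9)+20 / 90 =106.56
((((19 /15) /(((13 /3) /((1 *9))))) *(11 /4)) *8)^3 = 53242246728 /274625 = 193872.54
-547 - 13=-560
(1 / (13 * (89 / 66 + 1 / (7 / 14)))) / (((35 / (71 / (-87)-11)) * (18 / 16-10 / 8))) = 180928 / 2916095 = 0.06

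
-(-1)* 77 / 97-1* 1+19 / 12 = 1.38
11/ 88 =1/ 8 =0.12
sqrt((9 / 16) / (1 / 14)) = 3 * sqrt(14) / 4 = 2.81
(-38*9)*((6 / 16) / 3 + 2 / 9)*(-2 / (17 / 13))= 6175 / 34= 181.62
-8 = -8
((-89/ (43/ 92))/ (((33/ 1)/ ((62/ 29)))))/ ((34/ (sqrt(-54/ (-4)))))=-126914 * sqrt(6)/ 233189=-1.33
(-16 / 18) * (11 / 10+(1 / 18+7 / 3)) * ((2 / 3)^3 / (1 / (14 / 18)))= -70336 / 98415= -0.71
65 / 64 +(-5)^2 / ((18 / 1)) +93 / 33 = 33091 / 6336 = 5.22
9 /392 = 0.02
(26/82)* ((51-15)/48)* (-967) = -37713/164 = -229.96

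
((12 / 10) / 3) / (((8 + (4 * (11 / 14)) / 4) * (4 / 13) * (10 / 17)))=1547 / 6150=0.25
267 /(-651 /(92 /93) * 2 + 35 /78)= -239499 /1180186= -0.20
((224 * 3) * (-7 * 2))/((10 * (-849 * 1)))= 1568/1415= 1.11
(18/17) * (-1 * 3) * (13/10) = -351/85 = -4.13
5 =5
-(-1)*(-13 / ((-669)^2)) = -13 / 447561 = -0.00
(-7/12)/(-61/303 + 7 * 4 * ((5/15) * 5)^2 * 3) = -707/282556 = -0.00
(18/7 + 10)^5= 5277319168/16807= 313995.31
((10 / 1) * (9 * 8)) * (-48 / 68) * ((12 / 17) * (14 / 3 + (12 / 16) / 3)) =-509760 / 289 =-1763.88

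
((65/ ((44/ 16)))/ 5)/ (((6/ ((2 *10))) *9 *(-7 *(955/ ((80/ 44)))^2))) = -8320/ 9177123879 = -0.00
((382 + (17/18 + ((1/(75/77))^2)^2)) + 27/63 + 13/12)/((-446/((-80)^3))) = 174893353995776/395128125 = 442624.41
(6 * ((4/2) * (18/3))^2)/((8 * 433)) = 108/433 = 0.25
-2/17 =-0.12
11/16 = 0.69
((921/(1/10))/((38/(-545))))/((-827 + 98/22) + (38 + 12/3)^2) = -9202325/65588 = -140.31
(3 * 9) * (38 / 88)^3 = 185193 / 85184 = 2.17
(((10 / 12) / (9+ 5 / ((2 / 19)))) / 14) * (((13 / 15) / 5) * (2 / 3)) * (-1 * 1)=-13 / 106785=-0.00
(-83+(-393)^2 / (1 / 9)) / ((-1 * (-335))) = 1389958 / 335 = 4149.13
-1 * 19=-19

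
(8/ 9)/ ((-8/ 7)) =-7/ 9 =-0.78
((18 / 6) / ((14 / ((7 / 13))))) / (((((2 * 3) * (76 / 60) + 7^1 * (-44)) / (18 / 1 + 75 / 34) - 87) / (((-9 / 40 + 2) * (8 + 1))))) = -1316979 / 72781904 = -0.02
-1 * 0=0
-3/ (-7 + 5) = 3/ 2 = 1.50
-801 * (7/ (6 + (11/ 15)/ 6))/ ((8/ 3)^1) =-756945/ 2204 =-343.44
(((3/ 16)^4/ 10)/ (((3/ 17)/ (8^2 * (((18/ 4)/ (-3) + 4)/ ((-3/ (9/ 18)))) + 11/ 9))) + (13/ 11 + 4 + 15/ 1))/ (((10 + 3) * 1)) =1.55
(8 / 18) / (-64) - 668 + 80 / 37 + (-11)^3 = -10639189 / 5328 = -1996.84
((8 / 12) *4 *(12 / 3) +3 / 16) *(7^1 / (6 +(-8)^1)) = -37.99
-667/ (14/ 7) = -667/ 2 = -333.50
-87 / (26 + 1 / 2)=-174 / 53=-3.28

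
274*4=1096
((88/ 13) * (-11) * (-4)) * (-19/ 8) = -9196/ 13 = -707.38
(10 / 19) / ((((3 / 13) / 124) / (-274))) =-4416880 / 57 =-77489.12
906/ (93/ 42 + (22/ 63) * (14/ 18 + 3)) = 1027404/ 4007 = 256.40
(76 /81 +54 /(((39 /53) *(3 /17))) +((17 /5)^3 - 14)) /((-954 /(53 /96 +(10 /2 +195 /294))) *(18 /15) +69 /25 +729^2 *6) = 130869060361 /943864028901315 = 0.00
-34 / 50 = -17 / 25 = -0.68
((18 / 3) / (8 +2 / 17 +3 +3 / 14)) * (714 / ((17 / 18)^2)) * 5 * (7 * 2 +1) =28576800 / 899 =31787.32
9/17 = 0.53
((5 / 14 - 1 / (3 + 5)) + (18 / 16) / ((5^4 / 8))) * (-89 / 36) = -767981 / 1260000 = -0.61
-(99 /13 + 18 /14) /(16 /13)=-405 /56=-7.23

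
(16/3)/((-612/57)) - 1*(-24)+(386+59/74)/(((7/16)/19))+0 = 95226836/5661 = 16821.56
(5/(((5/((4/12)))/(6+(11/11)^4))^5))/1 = 16807/151875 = 0.11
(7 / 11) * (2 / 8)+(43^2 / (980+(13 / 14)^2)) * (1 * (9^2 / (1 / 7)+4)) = 9106383839 / 8458956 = 1076.54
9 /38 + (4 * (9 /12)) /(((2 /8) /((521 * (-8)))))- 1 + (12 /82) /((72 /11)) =-50016.74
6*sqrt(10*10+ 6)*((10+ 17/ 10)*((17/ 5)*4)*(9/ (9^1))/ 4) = 5967*sqrt(106)/ 25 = 2457.36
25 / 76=0.33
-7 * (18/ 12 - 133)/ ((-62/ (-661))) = 1216901/ 124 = 9813.72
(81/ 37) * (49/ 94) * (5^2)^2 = 2480625/ 3478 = 713.23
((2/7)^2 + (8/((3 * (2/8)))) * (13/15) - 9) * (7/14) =719/4410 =0.16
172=172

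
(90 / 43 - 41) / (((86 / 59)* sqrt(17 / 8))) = -98707* sqrt(34) / 31433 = -18.31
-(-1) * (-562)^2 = 315844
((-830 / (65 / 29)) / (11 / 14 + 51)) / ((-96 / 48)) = 3.58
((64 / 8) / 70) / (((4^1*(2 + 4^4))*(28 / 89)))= 89 / 252840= 0.00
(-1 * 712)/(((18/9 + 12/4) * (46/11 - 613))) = 7832/33485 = 0.23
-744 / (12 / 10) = -620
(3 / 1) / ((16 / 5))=15 / 16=0.94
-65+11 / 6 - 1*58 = -727 / 6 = -121.17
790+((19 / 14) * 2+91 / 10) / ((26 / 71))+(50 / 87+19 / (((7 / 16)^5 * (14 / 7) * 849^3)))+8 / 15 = 63852767766183026921 / 77550502578314220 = 823.37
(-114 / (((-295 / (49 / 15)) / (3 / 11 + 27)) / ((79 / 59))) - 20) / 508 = 249839 / 4862957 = 0.05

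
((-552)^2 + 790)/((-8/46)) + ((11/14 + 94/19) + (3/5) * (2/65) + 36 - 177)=-75934470477/43225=-1756725.75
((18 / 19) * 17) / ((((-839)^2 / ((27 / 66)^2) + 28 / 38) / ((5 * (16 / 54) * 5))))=3672 / 129465173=0.00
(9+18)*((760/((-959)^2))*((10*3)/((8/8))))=615600/919681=0.67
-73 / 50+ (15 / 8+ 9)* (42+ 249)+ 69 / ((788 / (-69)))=124390651 / 39400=3157.12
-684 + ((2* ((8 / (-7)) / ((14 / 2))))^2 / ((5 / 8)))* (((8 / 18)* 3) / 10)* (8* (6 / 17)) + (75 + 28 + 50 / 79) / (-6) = -113053755737 / 161227150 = -701.21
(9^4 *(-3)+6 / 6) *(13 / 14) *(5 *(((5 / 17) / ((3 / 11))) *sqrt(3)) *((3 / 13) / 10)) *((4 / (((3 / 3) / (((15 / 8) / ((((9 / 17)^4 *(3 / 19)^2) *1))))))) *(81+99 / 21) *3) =-3878927481.37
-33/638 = -3/58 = -0.05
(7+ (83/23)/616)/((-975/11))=-99259/1255800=-0.08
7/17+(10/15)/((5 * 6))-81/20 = -2213/612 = -3.62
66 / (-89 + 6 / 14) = -231 / 310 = -0.75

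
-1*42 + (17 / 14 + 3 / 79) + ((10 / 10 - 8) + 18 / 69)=-1207971 / 25438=-47.49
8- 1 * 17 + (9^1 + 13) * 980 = 21551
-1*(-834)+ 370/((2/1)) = 1019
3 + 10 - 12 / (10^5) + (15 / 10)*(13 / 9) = 1137491 / 75000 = 15.17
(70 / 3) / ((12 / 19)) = 665 / 18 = 36.94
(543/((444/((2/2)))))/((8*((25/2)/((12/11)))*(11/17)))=9231/447700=0.02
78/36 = 13/6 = 2.17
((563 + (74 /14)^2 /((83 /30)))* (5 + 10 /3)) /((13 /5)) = 1836.85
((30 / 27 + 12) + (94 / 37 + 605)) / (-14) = -206677 / 4662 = -44.33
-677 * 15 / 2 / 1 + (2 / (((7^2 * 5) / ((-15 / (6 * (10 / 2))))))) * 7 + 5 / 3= -5075.86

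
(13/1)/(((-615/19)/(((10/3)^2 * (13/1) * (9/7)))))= -64220/861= -74.59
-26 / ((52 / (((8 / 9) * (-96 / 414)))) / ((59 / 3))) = 3776 / 1863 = 2.03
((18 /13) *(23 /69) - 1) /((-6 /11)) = 77 /78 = 0.99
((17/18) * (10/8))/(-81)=-85/5832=-0.01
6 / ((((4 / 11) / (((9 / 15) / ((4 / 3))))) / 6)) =891 / 20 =44.55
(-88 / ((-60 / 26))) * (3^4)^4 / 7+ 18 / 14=8207574849 / 35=234502138.54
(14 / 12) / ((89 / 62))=217 / 267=0.81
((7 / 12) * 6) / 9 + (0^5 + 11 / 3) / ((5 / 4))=3.32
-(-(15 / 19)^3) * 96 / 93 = 108000 / 212629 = 0.51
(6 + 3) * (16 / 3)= 48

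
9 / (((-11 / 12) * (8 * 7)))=-27 / 154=-0.18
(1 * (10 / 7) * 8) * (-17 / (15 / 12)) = -155.43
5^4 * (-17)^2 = 180625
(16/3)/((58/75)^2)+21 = 25161/841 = 29.92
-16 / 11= -1.45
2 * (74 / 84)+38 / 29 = 1871 / 609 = 3.07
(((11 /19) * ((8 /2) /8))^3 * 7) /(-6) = -9317 /329232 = -0.03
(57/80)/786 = 19/20960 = 0.00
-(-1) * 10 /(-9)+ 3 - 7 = -46 /9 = -5.11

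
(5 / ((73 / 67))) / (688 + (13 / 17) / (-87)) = 495465 / 74280347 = 0.01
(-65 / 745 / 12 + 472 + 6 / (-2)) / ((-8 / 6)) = -838559 / 2384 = -351.74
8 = 8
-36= -36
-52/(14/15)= -390/7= -55.71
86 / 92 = 43 / 46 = 0.93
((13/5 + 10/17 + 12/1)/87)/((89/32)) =41312/658155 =0.06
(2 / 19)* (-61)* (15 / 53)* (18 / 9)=-3660 / 1007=-3.63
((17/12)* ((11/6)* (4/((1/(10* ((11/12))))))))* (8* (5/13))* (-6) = -205700/117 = -1758.12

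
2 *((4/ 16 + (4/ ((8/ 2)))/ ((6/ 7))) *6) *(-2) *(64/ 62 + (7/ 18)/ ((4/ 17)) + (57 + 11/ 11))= -2302633/ 1116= -2063.29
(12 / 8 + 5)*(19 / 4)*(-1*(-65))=16055 / 8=2006.88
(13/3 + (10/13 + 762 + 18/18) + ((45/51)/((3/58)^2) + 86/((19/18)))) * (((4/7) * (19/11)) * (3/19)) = 59426608/323323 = 183.80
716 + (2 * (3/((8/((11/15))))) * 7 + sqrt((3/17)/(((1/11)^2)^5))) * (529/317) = 4580173/6340 + 85195979 * sqrt(51)/5389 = 113622.96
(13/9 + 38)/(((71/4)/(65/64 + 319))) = 711.15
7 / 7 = 1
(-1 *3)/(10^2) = -3/100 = -0.03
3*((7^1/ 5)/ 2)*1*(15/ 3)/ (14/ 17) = 51/ 4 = 12.75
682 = 682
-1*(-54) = 54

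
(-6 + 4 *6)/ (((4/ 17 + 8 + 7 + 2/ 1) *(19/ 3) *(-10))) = -459/ 27835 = -0.02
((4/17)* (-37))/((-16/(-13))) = -481/68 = -7.07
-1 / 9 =-0.11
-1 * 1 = -1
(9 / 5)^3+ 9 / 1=1854 / 125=14.83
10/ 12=5/ 6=0.83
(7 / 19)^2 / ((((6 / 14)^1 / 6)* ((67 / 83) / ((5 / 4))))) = 142345 / 48374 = 2.94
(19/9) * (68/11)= 1292/99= 13.05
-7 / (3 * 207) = -7 / 621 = -0.01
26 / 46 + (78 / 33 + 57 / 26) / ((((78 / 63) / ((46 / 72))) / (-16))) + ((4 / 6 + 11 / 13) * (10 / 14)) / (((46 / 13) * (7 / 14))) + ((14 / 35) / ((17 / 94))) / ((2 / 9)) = -2021506973 / 76321245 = -26.49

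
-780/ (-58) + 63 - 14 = 1811/ 29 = 62.45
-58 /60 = -29 /30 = -0.97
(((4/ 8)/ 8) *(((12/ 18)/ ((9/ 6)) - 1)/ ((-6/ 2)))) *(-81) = -15/ 16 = -0.94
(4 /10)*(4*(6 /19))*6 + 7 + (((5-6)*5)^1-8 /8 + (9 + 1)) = 1333 /95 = 14.03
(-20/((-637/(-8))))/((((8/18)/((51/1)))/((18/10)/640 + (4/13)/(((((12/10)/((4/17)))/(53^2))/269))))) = -870475445703/662480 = -1313964.87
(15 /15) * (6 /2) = 3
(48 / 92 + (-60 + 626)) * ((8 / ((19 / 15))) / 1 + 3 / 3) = 1811170 / 437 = 4144.55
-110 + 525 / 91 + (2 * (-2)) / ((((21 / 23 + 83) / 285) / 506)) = -17509031 / 2509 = -6978.49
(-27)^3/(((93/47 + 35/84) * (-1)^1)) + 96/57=8218.72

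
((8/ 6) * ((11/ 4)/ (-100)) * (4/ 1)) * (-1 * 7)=1.03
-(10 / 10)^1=-1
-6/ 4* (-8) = 12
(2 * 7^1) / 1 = 14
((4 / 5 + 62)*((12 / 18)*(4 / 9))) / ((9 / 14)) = 35168 / 1215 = 28.94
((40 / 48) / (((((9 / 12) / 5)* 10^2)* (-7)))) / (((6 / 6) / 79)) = -79 / 126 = -0.63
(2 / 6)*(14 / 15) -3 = -121 / 45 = -2.69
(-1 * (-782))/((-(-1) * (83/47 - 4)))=-36754/105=-350.04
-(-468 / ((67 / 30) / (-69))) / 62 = -484380 / 2077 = -233.21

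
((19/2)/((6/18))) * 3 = 171/2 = 85.50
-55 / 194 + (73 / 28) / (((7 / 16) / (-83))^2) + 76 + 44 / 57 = 356196354151 / 3792894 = 93911.50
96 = 96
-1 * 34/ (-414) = 17/ 207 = 0.08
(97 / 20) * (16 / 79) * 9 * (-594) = -2074248 / 395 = -5251.26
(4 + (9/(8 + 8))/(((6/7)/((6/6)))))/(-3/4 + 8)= 149/232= 0.64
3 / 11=0.27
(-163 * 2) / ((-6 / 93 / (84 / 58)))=212226 / 29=7318.14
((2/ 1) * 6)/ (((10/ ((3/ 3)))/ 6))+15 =111/ 5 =22.20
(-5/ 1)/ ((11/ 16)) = -80/ 11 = -7.27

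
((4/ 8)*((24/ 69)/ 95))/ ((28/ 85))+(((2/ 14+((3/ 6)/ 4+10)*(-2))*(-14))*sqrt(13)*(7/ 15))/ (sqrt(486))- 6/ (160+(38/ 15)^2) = -75937/ 2490026+3941*sqrt(78)/ 1620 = 21.45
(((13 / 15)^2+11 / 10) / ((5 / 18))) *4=3332 / 125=26.66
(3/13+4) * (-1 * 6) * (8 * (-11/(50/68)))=197472/65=3038.03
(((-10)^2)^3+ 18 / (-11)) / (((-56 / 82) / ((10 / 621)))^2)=33019588825 / 59388714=555.99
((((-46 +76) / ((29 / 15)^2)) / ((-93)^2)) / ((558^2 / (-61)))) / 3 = -7625 / 125822348082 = -0.00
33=33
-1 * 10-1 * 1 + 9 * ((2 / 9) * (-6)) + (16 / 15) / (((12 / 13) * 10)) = -5149 / 225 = -22.88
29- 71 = -42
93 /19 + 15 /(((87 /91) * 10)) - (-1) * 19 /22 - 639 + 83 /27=-102868273 /163647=-628.60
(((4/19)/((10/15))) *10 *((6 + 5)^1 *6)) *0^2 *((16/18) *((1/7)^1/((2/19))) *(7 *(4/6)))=0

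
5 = 5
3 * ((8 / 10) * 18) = 216 / 5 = 43.20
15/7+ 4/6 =59/21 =2.81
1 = 1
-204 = -204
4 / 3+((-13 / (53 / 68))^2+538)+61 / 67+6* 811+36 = 3229812475 / 564609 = 5720.44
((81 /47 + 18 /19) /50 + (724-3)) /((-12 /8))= -6439007 /13395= -480.70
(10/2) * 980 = 4900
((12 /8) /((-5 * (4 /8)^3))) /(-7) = 12 /35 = 0.34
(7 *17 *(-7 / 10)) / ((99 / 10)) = -8.41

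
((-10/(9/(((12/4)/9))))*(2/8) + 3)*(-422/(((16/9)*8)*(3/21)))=-231889/384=-603.88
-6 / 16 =-3 / 8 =-0.38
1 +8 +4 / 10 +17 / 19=978 / 95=10.29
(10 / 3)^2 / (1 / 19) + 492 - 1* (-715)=1418.11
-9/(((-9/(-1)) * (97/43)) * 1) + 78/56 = 2579/2716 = 0.95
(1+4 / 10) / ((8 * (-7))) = -1 / 40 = -0.02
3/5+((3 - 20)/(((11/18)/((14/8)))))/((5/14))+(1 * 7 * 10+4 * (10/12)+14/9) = -30106/495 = -60.82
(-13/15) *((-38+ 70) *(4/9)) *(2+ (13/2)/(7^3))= -230464/9261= -24.89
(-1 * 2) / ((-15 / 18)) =12 / 5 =2.40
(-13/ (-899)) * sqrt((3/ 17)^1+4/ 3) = 0.02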